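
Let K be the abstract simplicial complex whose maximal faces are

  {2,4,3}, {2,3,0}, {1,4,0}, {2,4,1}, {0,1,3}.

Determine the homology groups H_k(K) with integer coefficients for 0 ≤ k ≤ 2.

H_0 = Z,  H_1 = Z,  H_2 = 0.

K has 5 vertices, 10 edges, 5 triangles.
rank ∂_0 = 0, rank ∂_1 = 4 ⇒ b_0 = 5 − 0 − 4 = 1; all invariant factors of ∂_1 are 1 so no torsion. So H_0 = Z.
rank ∂_1 = 4, rank ∂_2 = 5 ⇒ b_1 = 10 − 4 − 5 = 1; all invariant factors of ∂_2 are 1 so no torsion. So H_1 = Z.
rank ∂_2 = 5, rank ∂_3 = 0 ⇒ b_2 = 5 − 5 − 0 = 0. So H_2 = 0.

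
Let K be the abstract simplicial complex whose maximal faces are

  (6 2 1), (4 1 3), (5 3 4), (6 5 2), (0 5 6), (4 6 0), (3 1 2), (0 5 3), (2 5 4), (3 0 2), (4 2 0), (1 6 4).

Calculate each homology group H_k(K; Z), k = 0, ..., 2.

Fix the vertex order 0 < 1 < 2 < 3 < 4 < 5 < 6 and write every simplex with vertices in increasing order. Then dim K = 2 and the simplices of K are:

  0-simplices (7): [0], [1], [2], [3], [4], [5], [6]
  1-simplices (18): [0,2], [0,3], [0,4], [0,5], [0,6], [1,2], [1,3], [1,4], [1,6], [2,3], [2,4], [2,5], [2,6], [3,4], [3,5], [4,5], [4,6], [5,6]
  2-simplices (12): [0,2,3], [0,2,4], [0,3,5], [0,4,6], [0,5,6], [1,2,3], [1,2,6], [1,3,4], [1,4,6], [2,4,5], [2,5,6], [3,4,5]

giving chain groups C_0 ≅ Z^7, C_1 ≅ Z^18, C_2 ≅ Z^12.

The boundary map ∂_1: C_1 → C_0 maps an edge to its endpoints' difference, ∂[p,q] = q − p. For instance
  ∂[1,4] = [4] − [1].
The 7×18 boundary matrix has rank 6 and Smith normal form diag(1,1,1,1,1,1).

∂_2: C_2 → C_1 acts by ∂[p,q,r] = [q,r] − [p,r] + [p,q]. For instance
  ∂[1,2,3] = [2,3] − [1,3] + [1,2],
  ∂[1,2,6] = [2,6] − [1,6] + [1,2].
The 18×12 boundary matrix has rank 12 and Smith normal form diag(1,1,1,1,1,1,1,1,1,1,1,2).

Computing H_k = (kernel of ∂_k) / (image of ∂_{k+1}):

  H_0: rank C_0 − rank ∂_1 = 7 − 6 = 1, and the invariant factors of ∂_1 are all 1, so H_0 = Z.
  H_1: rank ker ∂_1 − rank ∂_2 = (18 − 6) − 12 = 0, and ∂_2 has invariant factor 2 > 1, so H_1 = Z/2Z.
  H_2: rank ker ∂_2 − rank ∂_3 = (12 − 12) − 0 = 0, and there is no ∂_3, so H_2 = 0.

(K is a triangulation of the real projective plane RP^2.)

H_0 = Z,  H_1 = Z/2Z,  H_2 = 0.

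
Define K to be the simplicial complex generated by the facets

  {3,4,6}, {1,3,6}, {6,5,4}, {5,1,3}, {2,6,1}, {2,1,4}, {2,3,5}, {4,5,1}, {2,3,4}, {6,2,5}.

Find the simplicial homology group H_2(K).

H_2 = 0.

We work with the vertex ordering 1 < 2 < 3 < 4 < 5 < 6. The simplices of K, each written with vertices in increasing order, are:

  0-simplices (6): [1], [2], [3], [4], [5], [6]
  1-simplices (15): [1,2], [1,3], [1,4], [1,5], [1,6], [2,3], [2,4], [2,5], [2,6], [3,4], [3,5], [3,6], [4,5], [4,6], [5,6]
  2-simplices (10): [1,2,4], [1,2,6], [1,3,5], [1,3,6], [1,4,5], [2,3,4], [2,3,5], [2,5,6], [3,4,6], [4,5,6]

so the chain groups are C_0 ≅ Z^6, C_1 ≅ Z^15, C_2 ≅ Z^10.

Boundary ∂_1: C_1 → C_0 maps an edge to its endpoints' difference, ∂[p,q] = q − p. For instance
  ∂[1,3] = [3] − [1].
As a 6×15 matrix over Z this has rank 5, with invariant factors (1,1,1,1,1).

Boundary ∂_2: C_2 → C_1 acts by ∂[p,q,r] = [q,r] − [p,r] + [p,q]. For instance
  ∂[2,3,4] = [3,4] − [2,4] + [2,3],
  ∂[3,4,6] = [4,6] − [3,6] + [3,4].
The 15×10 boundary matrix has rank 10 and Smith normal form diag(1,1,1,1,1,1,1,1,1,2).

Computing H_k = (kernel of ∂_k) / (image of ∂_{k+1}):

  H_2: rank ker ∂_2 − rank ∂_3 = (10 − 10) − 0 = 0, and there is no ∂_3, so H_2 = 0.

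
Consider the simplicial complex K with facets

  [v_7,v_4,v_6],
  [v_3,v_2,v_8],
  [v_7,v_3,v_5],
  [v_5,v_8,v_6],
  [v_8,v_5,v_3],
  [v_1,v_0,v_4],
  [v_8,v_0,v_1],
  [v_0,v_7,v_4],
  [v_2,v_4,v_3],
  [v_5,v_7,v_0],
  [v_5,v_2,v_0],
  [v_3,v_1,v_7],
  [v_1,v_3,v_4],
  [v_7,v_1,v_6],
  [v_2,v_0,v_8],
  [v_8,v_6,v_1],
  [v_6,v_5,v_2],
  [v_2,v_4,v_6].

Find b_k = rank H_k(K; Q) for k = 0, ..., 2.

Fix the vertex order v_0 < v_1 < v_2 < v_3 < v_4 < v_5 < v_6 < v_7 < v_8 and write every simplex with vertices in increasing order. Then dim K = 2 and the simplices of K are:

  0-simplices (9): [v_0], [v_1], [v_2], [v_3], [v_4], [v_5], [v_6], [v_7], [v_8]
  1-simplices (27): (27 of them)
  2-simplices (18): (18 of them)

giving chain groups C_0 ≅ Z^9, C_1 ≅ Z^27, C_2 ≅ Z^18.

Boundary ∂_1: C_1 → C_0 maps an edge to its endpoints' difference, ∂[p,q] = q − p.
The 9×27 boundary matrix has rank 8 and Smith normal form diag(1,1,1,1,1,1,1,1).

∂_2: C_2 → C_1 maps a triangle to the signed sum of its edges. For instance
  ∂[v_3,v_5,v_8] = [v_5,v_8] − [v_3,v_8] + [v_3,v_5],
  ∂[v_1,v_3,v_7] = [v_3,v_7] − [v_1,v_7] + [v_1,v_3].
The resulting 27×18 matrix has rank 18, and its Smith normal form has invariant factors (1,1,1,1,1,1,1,1,1,1,1,1,1,1,1,1,1,2).

Computing H_k = (kernel of ∂_k) / (image of ∂_{k+1}):

  H_0: rank C_0 − rank ∂_1 = 9 − 8 = 1, and the invariant factors of ∂_1 are all 1, so H_0 = Z.
  H_1: rank ker ∂_1 − rank ∂_2 = (27 − 8) − 18 = 1, and ∂_2 has invariant factor 2 > 1, so H_1 = Z ⊕ Z_2.
  H_2: rank ker ∂_2 − rank ∂_3 = (18 − 18) − 0 = 0, and there is no ∂_3, so H_2 = 0.

As a check, the Euler characteristic is 9 − 27 + 18 = 0, which agrees with 1 − 1 + 0 = 0.

Hence the Betti numbers are b_0 = 1, b_1 = 1, b_2 = 0.

b_0 = 1, b_1 = 1, b_2 = 0.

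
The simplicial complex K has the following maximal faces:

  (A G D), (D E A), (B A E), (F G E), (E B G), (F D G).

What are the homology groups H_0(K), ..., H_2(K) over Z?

H_0 = Z,  H_1 = Z,  H_2 = 0.

Fix the vertex order A < B < D < E < F < G and write every simplex with vertices in increasing order. Then dim K = 2 and the simplices of K are:

  0-simplices (6): A, B, D, E, F, G
  1-simplices (12): AB, AD, AE, AG, BE, BG, DE, DF, DG, EF, EG, FG
  2-simplices (6): ABE, ADE, ADG, BEG, DFG, EFG

Hence C_0 ≅ Z^6, C_1 ≅ Z^12, C_2 ≅ Z^6.

∂_1: C_1 → C_0 is given by ∂[p,q] = [q] − [p]. For instance
  ∂DF = F − D.
The 6×12 boundary matrix has rank 5 and Smith normal form diag(1,1,1,1,1).

The boundary map ∂_2: C_2 → C_1 sends each 2-simplex [p,q,r] to [q,r] − [p,r] + [p,q]. For instance
  ∂EFG = FG − EG + EF,
  ∂BEG = EG − BG + BE.
As a 12×6 matrix over Z this has rank 6, with invariant factors (1,1,1,1,1,1).

From H_k ≅ ker(∂_k) / im(∂_{k+1}) we obtain:

  H_0: rank C_0 − rank ∂_1 = 6 − 5 = 1, and the invariant factors of ∂_1 are all 1, so H_0 ≅ Z.
  H_1: rank ker ∂_1 − rank ∂_2 = (12 − 5) − 6 = 1, and the invariant factors of ∂_2 are all 1, so H_1 ≅ Z.
  H_2: rank ker ∂_2 − rank ∂_3 = (6 − 6) − 0 = 0, and there is no ∂_3, so H_2 ≅ 0.

As a check, the Euler characteristic is 6 − 12 + 6 = 0, which agrees with 1 − 1 + 0 = 0.
(K is a triangulation of the cylinder S^1 x I.)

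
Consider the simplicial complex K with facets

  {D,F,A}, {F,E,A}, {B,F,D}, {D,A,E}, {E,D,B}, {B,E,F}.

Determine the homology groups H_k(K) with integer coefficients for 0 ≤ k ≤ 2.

H_0 ≅ Z,  H_1 = 0,  H_2 ≅ Z.

Order the vertices as A < B < D < E < F. Listing each simplex with vertices in this order, K has dimension 2 with simplices:

  0-simplices (5): A, B, D, E, F
  1-simplices (9): AD, AE, AF, BD, BE, BF, DE, DF, EF
  2-simplices (6): ADE, ADF, AEF, BDE, BDF, BEF

so the chain groups are C_0 ≅ Z^5, C_1 ≅ Z^9, C_2 ≅ Z^6.

The boundary map ∂_1: C_1 → C_0 is given by ∂[p,q] = [q] − [p].
The 5×9 boundary matrix has rank 4 and Smith normal form diag(1,1,1,1).

∂_2: C_2 → C_1 sends each 2-simplex [p,q,r] to [q,r] − [p,r] + [p,q]. For instance
  ∂BDF = DF − BF + BD,
  ∂ADE = DE − AE + AD.
As a 9×6 matrix over Z this has rank 5, with invariant factors (1,1,1,1,1).

Computing H_k = (kernel of ∂_k) / (image of ∂_{k+1}):

  H_0: rank C_0 − rank ∂_1 = 5 − 4 = 1, and the invariant factors of ∂_1 are all 1, so H_0 = Z.
  H_1: rank ker ∂_1 − rank ∂_2 = (9 − 4) − 5 = 0, and the invariant factors of ∂_2 are all 1, so H_1 = 0.
  H_2: rank ker ∂_2 − rank ∂_3 = (6 − 5) − 0 = 1, and there is no ∂_3, so H_2 = Z.

As a check, the Euler characteristic is 5 − 9 + 6 = 2, which agrees with 1 − 0 + 1 = 2.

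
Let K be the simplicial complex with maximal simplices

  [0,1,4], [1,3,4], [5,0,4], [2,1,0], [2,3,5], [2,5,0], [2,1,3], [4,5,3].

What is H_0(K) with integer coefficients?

H_0 = Z.

Order the vertices as 0 < 1 < 2 < 3 < 4 < 5. Listing each simplex with vertices in this order, K has dimension 2 with simplices:

  0-simplices (6): [0], [1], [2], [3], [4], [5]
  1-simplices (12): [0,1], [0,2], [0,4], [0,5], [1,2], [1,3], [1,4], [2,3], [2,5], [3,4], [3,5], [4,5]
  2-simplices (8): [0,1,2], [0,1,4], [0,2,5], [0,4,5], [1,2,3], [1,3,4], [2,3,5], [3,4,5]

Hence C_0 ≅ Z^6, C_1 ≅ Z^12, C_2 ≅ Z^8.

Boundary ∂_1: C_1 → C_0 sends each edge [p,q] (with p < q) to q − p. For instance
  ∂[0,2] = [2] − [0].
The 6×12 boundary matrix has rank 5 and Smith normal form diag(1,1,1,1,1).

Boundary ∂_2: C_2 → C_1 maps a triangle to the signed sum of its edges. For instance
  ∂[0,1,2] = [1,2] − [0,2] + [0,1],
  ∂[2,3,5] = [3,5] − [2,5] + [2,3].
This gives a 12×8 integer matrix of rank 7; reducing to Smith normal form yields diagonal entries (1,1,1,1,1,1,1).

Reading off H_k = ker ∂_k / im ∂_{k+1}:

  H_0: rank C_0 − rank ∂_1 = 6 − 5 = 1, and the invariant factors of ∂_1 are all 1, so H_0 = Z.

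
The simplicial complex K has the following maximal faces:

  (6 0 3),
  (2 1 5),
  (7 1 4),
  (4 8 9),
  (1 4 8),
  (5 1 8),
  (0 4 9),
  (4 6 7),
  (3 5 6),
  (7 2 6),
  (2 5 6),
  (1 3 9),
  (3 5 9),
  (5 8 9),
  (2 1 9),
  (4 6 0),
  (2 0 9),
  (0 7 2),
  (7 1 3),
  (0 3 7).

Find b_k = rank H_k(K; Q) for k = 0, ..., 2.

b_0 = 1, b_1 = 1, b_2 = 0.

Order the vertices as 0 < 1 < 2 < 3 < 4 < 5 < 6 < 7 < 8 < 9. Listing each simplex with vertices in this order, K has dimension 2 with simplices:

  0-simplices (10): [0], [1], [2], [3], [4], [5], [6], [7], [8], [9]
  1-simplices (30): (30 of them)
  2-simplices (20): (20 of them)

Hence C_0 ≅ Z^10, C_1 ≅ Z^30, C_2 ≅ Z^20.

Boundary ∂_1: C_1 → C_0 sends each edge [p,q] (with p < q) to q − p.
The 10×30 boundary matrix has rank 9 and Smith normal form diag(1,1,1,1,1,1,1,1,1).

Boundary ∂_2: C_2 → C_1 maps a triangle to the signed sum of its edges. For instance
  ∂[0,4,6] = [4,6] − [0,6] + [0,4],
  ∂[0,3,7] = [3,7] − [0,7] + [0,3].
This gives a 30×20 integer matrix of rank 20; reducing to Smith normal form yields diagonal entries (1,1,1,1,1,1,1,1,1,1,1,1,1,1,1,1,1,1,1,2).

From H_k ≅ ker(∂_k) / im(∂_{k+1}) we obtain:

  H_0: rank C_0 − rank ∂_1 = 10 − 9 = 1, and the invariant factors of ∂_1 are all 1, so H_0 ≅ Z.
  H_1: rank ker ∂_1 − rank ∂_2 = (30 − 9) − 20 = 1, and ∂_2 has invariant factor 2 > 1, so H_1 ≅ Z ⊕ Z_2.
  H_2: rank ker ∂_2 − rank ∂_3 = (20 − 20) − 0 = 0, and there is no ∂_3, so H_2 ≅ 0.

As a check, the Euler characteristic is 10 − 30 + 20 = 0, which agrees with 1 − 1 + 0 = 0.
(K is a triangulation of the Klein bottle.)

Hence the Betti numbers are b_0 = 1, b_1 = 1, b_2 = 0.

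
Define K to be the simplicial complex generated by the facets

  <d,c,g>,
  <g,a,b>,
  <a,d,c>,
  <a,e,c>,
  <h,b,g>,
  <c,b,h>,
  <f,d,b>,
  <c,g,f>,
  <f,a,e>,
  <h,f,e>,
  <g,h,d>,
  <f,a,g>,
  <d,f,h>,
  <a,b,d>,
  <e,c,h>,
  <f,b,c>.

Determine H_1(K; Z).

Order the vertices as a < b < c < d < e < f < g < h. Listing each simplex with vertices in this order, K has dimension 2 with simplices:

  0-simplices (8): a, b, c, d, e, f, g, h
  1-simplices (24): ab, ac, ad, ae, af, ag, bc, bd, bf, bg, bh, cd, ce, cf, cg, ch, df, dg, dh, ef, eh, fg, fh, gh
  2-simplices (16): abd, abg, acd, ace, aef, afg, bcf, bch, bdf, bgh, cdg, ceh, cfg, dfh, dgh, efh

Hence C_0 ≅ Z^8, C_1 ≅ Z^24, C_2 ≅ Z^16.

∂_1: C_1 → C_0 sends each edge [p,q] (with p < q) to q − p. For instance
  ∂cd = d − c.
The 8×24 boundary matrix has rank 7 and Smith normal form diag(1,1,1,1,1,1,1).

∂_2: C_2 → C_1 maps a triangle to the signed sum of its edges. For instance
  ∂bch = ch − bh + bc,
  ∂acd = cd − ad + ac.
As a 24×16 matrix over Z this has rank 15, with invariant factors (1,1,1,1,1,1,1,1,1,1,1,1,1,1,1).

Now H_k = ker ∂_k / im ∂_{k+1}, so:

  H_1: rank ker ∂_1 − rank ∂_2 = (24 − 7) − 15 = 2, and the invariant factors of ∂_2 are all 1, so H_1 ≅ Z^2.

H_1 ≅ Z^2.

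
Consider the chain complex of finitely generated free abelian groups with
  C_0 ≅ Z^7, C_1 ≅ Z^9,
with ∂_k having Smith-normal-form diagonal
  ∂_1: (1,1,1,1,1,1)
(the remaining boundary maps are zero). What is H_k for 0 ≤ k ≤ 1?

H_0 = Z,  H_1 = Z^3.

H_0: b_0 = 7 − 0 − 6 = 1; torsion from ∂_1 factors > 1: none. So H_0 = Z.
H_1: b_1 = 9 − 6 − 0 = 3; torsion from ∂_2 factors > 1: none. So H_1 = Z^3.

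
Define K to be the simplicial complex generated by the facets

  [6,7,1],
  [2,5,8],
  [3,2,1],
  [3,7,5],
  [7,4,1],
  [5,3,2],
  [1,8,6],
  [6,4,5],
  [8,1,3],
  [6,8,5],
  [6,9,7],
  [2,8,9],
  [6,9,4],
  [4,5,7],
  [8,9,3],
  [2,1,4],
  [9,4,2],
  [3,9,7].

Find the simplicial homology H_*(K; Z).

H_0 ≅ Z,  H_1 ≅ Z ⊕ Z/2Z,  H_2 = 0.

Order the vertices as 1 < 2 < 3 < 4 < 5 < 6 < 7 < 8 < 9. Listing each simplex with vertices in this order, K has dimension 2 with simplices:

  0-simplices (9): [1], [2], [3], [4], [5], [6], [7], [8], [9]
  1-simplices (27): (27 of them)
  2-simplices (18): [1,2,3], [1,2,4], [1,3,8], [1,4,7], [1,6,7], [1,6,8], [2,3,5], [2,4,9], [2,5,8], [2,8,9], [3,5,7], [3,7,9], [3,8,9], [4,5,6], [4,5,7], [4,6,9], [5,6,8], [6,7,9]

giving chain groups C_0 ≅ Z^9, C_1 ≅ Z^27, C_2 ≅ Z^18.

The boundary map ∂_1: C_1 → C_0 is given by ∂[p,q] = [q] − [p].
This gives a 9×27 integer matrix of rank 8; reducing to Smith normal form yields diagonal entries (1,1,1,1,1,1,1,1).

Boundary ∂_2: C_2 → C_1 sends each 2-simplex [p,q,r] to [q,r] − [p,r] + [p,q]. For instance
  ∂[5,6,8] = [6,8] − [5,8] + [5,6],
  ∂[1,3,8] = [3,8] − [1,8] + [1,3].
This gives a 27×18 integer matrix of rank 18; reducing to Smith normal form yields diagonal entries (1,1,1,1,1,1,1,1,1,1,1,1,1,1,1,1,1,2).

From H_k ≅ ker(∂_k) / im(∂_{k+1}) we obtain:

  H_0: rank C_0 − rank ∂_1 = 9 − 8 = 1, and the invariant factors of ∂_1 are all 1, so H_0 ≅ Z.
  H_1: rank ker ∂_1 − rank ∂_2 = (27 − 8) − 18 = 1, and ∂_2 has invariant factor 2 > 1, so H_1 ≅ Z ⊕ Z/2Z.
  H_2: rank ker ∂_2 − rank ∂_3 = (18 − 18) − 0 = 0, and there is no ∂_3, so H_2 ≅ 0.

As a check, the Euler characteristic is 9 − 27 + 18 = 0, which agrees with 1 − 1 + 0 = 0.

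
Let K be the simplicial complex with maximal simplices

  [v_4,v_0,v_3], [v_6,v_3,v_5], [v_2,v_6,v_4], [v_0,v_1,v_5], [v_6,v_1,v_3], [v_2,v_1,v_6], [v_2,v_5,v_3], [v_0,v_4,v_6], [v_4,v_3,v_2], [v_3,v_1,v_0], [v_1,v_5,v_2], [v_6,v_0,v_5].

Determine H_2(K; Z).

Order the vertices as v_0 < v_1 < v_2 < v_3 < v_4 < v_5 < v_6. Listing each simplex with vertices in this order, K has dimension 2 with simplices:

  0-simplices (7): [v_0], [v_1], [v_2], [v_3], [v_4], [v_5], [v_6]
  1-simplices (18): (18 of them)
  2-simplices (12): (12 of them)

Hence C_0 ≅ Z^7, C_1 ≅ Z^18, C_2 ≅ Z^12.

∂_1: C_1 → C_0 maps an edge to its endpoints' difference, ∂[p,q] = q − p. For instance
  ∂[v_2,v_4] = [v_4] − [v_2].
As a 7×18 matrix over Z this has rank 6, with invariant factors (1,1,1,1,1,1).

∂_2: C_2 → C_1 acts by ∂[p,q,r] = [q,r] − [p,r] + [p,q]. For instance
  ∂[v_0,v_1,v_3] = [v_1,v_3] − [v_0,v_3] + [v_0,v_1],
  ∂[v_0,v_3,v_4] = [v_3,v_4] − [v_0,v_4] + [v_0,v_3].
The resulting 18×12 matrix has rank 12, and its Smith normal form has invariant factors (1,1,1,1,1,1,1,1,1,1,1,2).

From H_k ≅ ker(∂_k) / im(∂_{k+1}) we obtain:

  H_2: rank ker ∂_2 − rank ∂_3 = (12 − 12) − 0 = 0, and there is no ∂_3, so H_2 ≅ 0.

H_2 ≅ 0.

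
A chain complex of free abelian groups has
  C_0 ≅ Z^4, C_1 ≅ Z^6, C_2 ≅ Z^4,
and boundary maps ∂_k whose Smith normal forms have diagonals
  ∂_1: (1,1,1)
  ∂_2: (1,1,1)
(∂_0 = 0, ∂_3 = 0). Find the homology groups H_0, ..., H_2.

H_0: b_0 = 4 − 0 − 3 = 1; torsion from ∂_1 factors > 1: none. So H_0 ≅ Z.
H_1: b_1 = 6 − 3 − 3 = 0; torsion from ∂_2 factors > 1: none. So H_1 ≅ 0.
H_2: b_2 = 4 − 3 − 0 = 1; torsion from ∂_3 factors > 1: none. So H_2 ≅ Z.

H_0 ≅ Z,  H_1 = 0,  H_2 ≅ Z.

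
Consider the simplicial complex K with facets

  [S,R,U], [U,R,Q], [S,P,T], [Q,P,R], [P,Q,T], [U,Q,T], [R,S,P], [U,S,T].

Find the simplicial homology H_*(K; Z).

H_0 ≅ Z,  H_1 = 0,  H_2 ≅ Z.

K has 6 vertices, 12 edges, 8 triangles.
rank ∂_0 = 0, rank ∂_1 = 5 ⇒ b_0 = 6 − 0 − 5 = 1; all invariant factors of ∂_1 are 1 so no torsion. So H_0 = Z.
rank ∂_1 = 5, rank ∂_2 = 7 ⇒ b_1 = 12 − 5 − 7 = 0; all invariant factors of ∂_2 are 1 so no torsion. So H_1 = 0.
rank ∂_2 = 7, rank ∂_3 = 0 ⇒ b_2 = 8 − 7 − 0 = 1. So H_2 = Z.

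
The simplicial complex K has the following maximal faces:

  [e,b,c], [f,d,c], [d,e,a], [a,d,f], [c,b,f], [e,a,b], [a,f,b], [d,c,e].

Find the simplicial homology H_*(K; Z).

Order the vertices as a < b < c < d < e < f. Listing each simplex with vertices in this order, K has dimension 2 with simplices:

  0-simplices (6): a, b, c, d, e, f
  1-simplices (12): ab, ad, ae, af, bc, be, bf, cd, ce, cf, de, df
  2-simplices (8): abe, abf, ade, adf, bce, bcf, cde, cdf

so the chain groups are C_0 ≅ Z^6, C_1 ≅ Z^12, C_2 ≅ Z^8.

Boundary ∂_1: C_1 → C_0 maps an edge to its endpoints' difference, ∂[p,q] = q − p.
As a 6×12 matrix over Z this has rank 5, with invariant factors (1,1,1,1,1).

∂_2: C_2 → C_1 acts by ∂[p,q,r] = [q,r] − [p,r] + [p,q]. For instance
  ∂bcf = cf − bf + bc,
  ∂abf = bf − af + ab.
The resulting 12×8 matrix has rank 7, and its Smith normal form has invariant factors (1,1,1,1,1,1,1).

Reading off H_k = ker ∂_k / im ∂_{k+1}:

  H_0: rank C_0 − rank ∂_1 = 6 − 5 = 1, and the invariant factors of ∂_1 are all 1, so H_0 ≅ Z.
  H_1: rank ker ∂_1 − rank ∂_2 = (12 − 5) − 7 = 0, and the invariant factors of ∂_2 are all 1, so H_1 ≅ 0.
  H_2: rank ker ∂_2 − rank ∂_3 = (8 − 7) − 0 = 1, and there is no ∂_3, so H_2 ≅ Z.

As a check, the Euler characteristic is 6 − 12 + 8 = 2, which agrees with 1 − 0 + 1 = 2.
(K is a triangulation of the 2-sphere S^2.)

H_0 = Z,  H_1 = 0,  H_2 = Z.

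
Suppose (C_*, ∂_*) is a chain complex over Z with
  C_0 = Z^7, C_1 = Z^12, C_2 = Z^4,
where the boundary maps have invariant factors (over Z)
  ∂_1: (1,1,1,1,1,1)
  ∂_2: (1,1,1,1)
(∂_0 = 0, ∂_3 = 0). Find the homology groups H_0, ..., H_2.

H_0 = Z,  H_1 = Z^2,  H_2 = 0.

H_0: b_0 = 7 − 0 − 6 = 1; torsion from ∂_1 factors > 1: none. So H_0 = Z.
H_1: b_1 = 12 − 6 − 4 = 2; torsion from ∂_2 factors > 1: none. So H_1 = Z^2.
H_2: b_2 = 4 − 4 − 0 = 0; torsion from ∂_3 factors > 1: none. So H_2 = 0.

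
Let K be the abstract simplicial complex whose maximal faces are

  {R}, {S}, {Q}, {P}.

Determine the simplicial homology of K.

Order the vertices as P < Q < R < S. Listing each simplex with vertices in this order, K has dimension 0 with simplices:

  0-simplices (4): P, Q, R, S

Hence C_0 ≅ Z^4.

Reading off H_k = ker ∂_k / im ∂_{k+1}:

  H_0: rank C_0 − rank ∂_1 = 4 − 0 = 4, and there is no ∂_1, so H_0 = Z^4.

(K is a triangulation of a set of 4 points.)

H_0 = Z^4.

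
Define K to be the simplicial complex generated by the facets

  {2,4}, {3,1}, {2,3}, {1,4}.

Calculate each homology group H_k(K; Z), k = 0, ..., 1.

Take the total order 1 < 2 < 3 < 4 on the vertex set. Then K (dimension 1) consists of the simplices:

  0-simplices (4): [1], [2], [3], [4]
  1-simplices (4): [1,3], [1,4], [2,3], [2,4]

giving chain groups C_0 ≅ Z^4, C_1 ≅ Z^4.

The boundary map ∂_1: C_1 → C_0 sends each edge [p,q] (with p < q) to q − p.
This gives a 4×4 integer matrix of rank 3; reducing to Smith normal form yields diagonal entries (1,1,1).

Computing H_k = (kernel of ∂_k) / (image of ∂_{k+1}):

  H_0: rank C_0 − rank ∂_1 = 4 − 3 = 1, and the invariant factors of ∂_1 are all 1, so H_0 ≅ Z.
  H_1: rank ker ∂_1 − rank ∂_2 = (4 − 3) − 0 = 1, and there is no ∂_2, so H_1 ≅ Z.

H_0 ≅ Z,  H_1 ≅ Z.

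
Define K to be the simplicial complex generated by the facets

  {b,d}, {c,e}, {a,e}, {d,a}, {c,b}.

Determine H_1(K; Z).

H_1 ≅ Z.

Take the total order a < b < c < d < e on the vertex set. Then K (dimension 1) consists of the simplices:

  0-simplices (5): a, b, c, d, e
  1-simplices (5): ad, ae, bc, bd, ce

so the chain groups are C_0 ≅ Z^5, C_1 ≅ Z^5.

∂_1: C_1 → C_0 maps an edge to its endpoints' difference, ∂[p,q] = q − p. For instance
  ∂ae = e − a.
The resulting 5×5 matrix has rank 4, and its Smith normal form has invariant factors (1,1,1,1).

Now H_k = ker ∂_k / im ∂_{k+1}, so:

  H_1: rank ker ∂_1 − rank ∂_2 = (5 − 4) − 0 = 1, and there is no ∂_2, so H_1 = Z.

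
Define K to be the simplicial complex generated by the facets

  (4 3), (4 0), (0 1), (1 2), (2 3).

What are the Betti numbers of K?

K has 5 vertices, 5 edges.
rank ∂_0 = 0, rank ∂_1 = 4 ⇒ b_0 = 5 − 0 − 4 = 1; all invariant factors of ∂_1 are 1 so no torsion. So H_0 = Z.
rank ∂_1 = 4, rank ∂_2 = 0 ⇒ b_1 = 5 − 4 − 0 = 1. So H_1 = Z.

b_0 = 1, b_1 = 1.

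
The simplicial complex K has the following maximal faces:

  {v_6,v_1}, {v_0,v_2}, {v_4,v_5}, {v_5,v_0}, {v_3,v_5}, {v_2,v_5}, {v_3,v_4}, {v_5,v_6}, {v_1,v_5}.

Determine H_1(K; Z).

H_1 ≅ Z^3.

We work with the vertex ordering v_0 < v_1 < v_2 < v_3 < v_4 < v_5 < v_6. The simplices of K, each written with vertices in increasing order, are:

  0-simplices (7): [v_0], [v_1], [v_2], [v_3], [v_4], [v_5], [v_6]
  1-simplices (9): [v_0,v_2], [v_0,v_5], [v_1,v_5], [v_1,v_6], [v_2,v_5], [v_3,v_4], [v_3,v_5], [v_4,v_5], [v_5,v_6]

giving chain groups C_0 ≅ Z^7, C_1 ≅ Z^9.

∂_1: C_1 → C_0 is given by ∂[p,q] = [q] − [p].
As a 7×9 matrix over Z this has rank 6, with invariant factors (1,1,1,1,1,1).

Now H_k = ker ∂_k / im ∂_{k+1}, so:

  H_1: rank ker ∂_1 − rank ∂_2 = (9 − 6) − 0 = 3, and there is no ∂_2, so H_1 ≅ Z^3.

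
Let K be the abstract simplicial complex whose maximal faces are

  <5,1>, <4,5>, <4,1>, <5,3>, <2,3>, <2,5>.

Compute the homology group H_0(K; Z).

We work with the vertex ordering 1 < 2 < 3 < 4 < 5. The simplices of K, each written with vertices in increasing order, are:

  0-simplices (5): [1], [2], [3], [4], [5]
  1-simplices (6): [1,4], [1,5], [2,3], [2,5], [3,5], [4,5]

giving chain groups C_0 ≅ Z^5, C_1 ≅ Z^6.

Boundary ∂_1: C_1 → C_0 maps an edge to its endpoints' difference, ∂[p,q] = q − p.
The 5×6 boundary matrix has rank 4 and Smith normal form diag(1,1,1,1).

From H_k ≅ ker(∂_k) / im(∂_{k+1}) we obtain:

  H_0: rank C_0 − rank ∂_1 = 5 − 4 = 1, and the invariant factors of ∂_1 are all 1, so H_0 ≅ Z.

H_0 = Z.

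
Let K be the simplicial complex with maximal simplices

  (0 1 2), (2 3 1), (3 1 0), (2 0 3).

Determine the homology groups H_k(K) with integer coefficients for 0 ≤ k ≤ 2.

Fix the vertex order 0 < 1 < 2 < 3 and write every simplex with vertices in increasing order. Then dim K = 2 and the simplices of K are:

  0-simplices (4): [0], [1], [2], [3]
  1-simplices (6): [0,1], [0,2], [0,3], [1,2], [1,3], [2,3]
  2-simplices (4): [0,1,2], [0,1,3], [0,2,3], [1,2,3]

so the chain groups are C_0 ≅ Z^4, C_1 ≅ Z^6, C_2 ≅ Z^4.

∂_1: C_1 → C_0 is given by ∂[p,q] = [q] − [p]. For instance
  ∂[2,3] = [3] − [2].
As a 4×6 matrix over Z this has rank 3, with invariant factors (1,1,1).

∂_2: C_2 → C_1 maps a triangle to the signed sum of its edges. For instance
  ∂[0,1,3] = [1,3] − [0,3] + [0,1],
  ∂[1,2,3] = [2,3] − [1,3] + [1,2].
As a 6×4 matrix over Z this has rank 3, with invariant factors (1,1,1).

Computing H_k = (kernel of ∂_k) / (image of ∂_{k+1}):

  H_0: rank C_0 − rank ∂_1 = 4 − 3 = 1, and the invariant factors of ∂_1 are all 1, so H_0 = Z.
  H_1: rank ker ∂_1 − rank ∂_2 = (6 − 3) − 3 = 0, and the invariant factors of ∂_2 are all 1, so H_1 = 0.
  H_2: rank ker ∂_2 − rank ∂_3 = (4 − 3) − 0 = 1, and there is no ∂_3, so H_2 = Z.

H_0 ≅ Z,  H_1 = 0,  H_2 ≅ Z.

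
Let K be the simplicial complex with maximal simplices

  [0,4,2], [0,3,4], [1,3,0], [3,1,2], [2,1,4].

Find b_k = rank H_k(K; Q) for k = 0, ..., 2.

Order the vertices as 0 < 1 < 2 < 3 < 4. Listing each simplex with vertices in this order, K has dimension 2 with simplices:

  0-simplices (5): [0], [1], [2], [3], [4]
  1-simplices (10): [0,1], [0,2], [0,3], [0,4], [1,2], [1,3], [1,4], [2,3], [2,4], [3,4]
  2-simplices (5): [0,1,3], [0,2,4], [0,3,4], [1,2,3], [1,2,4]

giving chain groups C_0 ≅ Z^5, C_1 ≅ Z^10, C_2 ≅ Z^5.

Boundary ∂_1: C_1 → C_0 is given by ∂[p,q] = [q] − [p].
As a 5×10 matrix over Z this has rank 4, with invariant factors (1,1,1,1).

The boundary map ∂_2: C_2 → C_1 acts by ∂[p,q,r] = [q,r] − [p,r] + [p,q]. For instance
  ∂[1,2,4] = [2,4] − [1,4] + [1,2],
  ∂[0,3,4] = [3,4] − [0,4] + [0,3].
As a 10×5 matrix over Z this has rank 5, with invariant factors (1,1,1,1,1).

Reading off H_k = ker ∂_k / im ∂_{k+1}:

  H_0: rank C_0 − rank ∂_1 = 5 − 4 = 1, and the invariant factors of ∂_1 are all 1, so H_0 = Z.
  H_1: rank ker ∂_1 − rank ∂_2 = (10 − 4) − 5 = 1, and the invariant factors of ∂_2 are all 1, so H_1 = Z.
  H_2: rank ker ∂_2 − rank ∂_3 = (5 − 5) − 0 = 0, and there is no ∂_3, so H_2 = 0.

(K is a triangulation of the Möbius band.)

Hence the Betti numbers are b_0 = 1, b_1 = 1, b_2 = 0.

b_0 = 1, b_1 = 1, b_2 = 0.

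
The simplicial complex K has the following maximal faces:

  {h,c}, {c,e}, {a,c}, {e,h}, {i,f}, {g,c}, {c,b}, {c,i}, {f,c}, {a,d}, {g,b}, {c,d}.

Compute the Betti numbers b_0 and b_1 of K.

K has 9 vertices, 12 edges.
rank ∂_0 = 0, rank ∂_1 = 8 ⇒ b_0 = 9 − 0 − 8 = 1; all invariant factors of ∂_1 are 1 so no torsion. So H_0 = Z.
rank ∂_1 = 8, rank ∂_2 = 0 ⇒ b_1 = 12 − 8 − 0 = 4. So H_1 = Z^4.

b_0 = 1, b_1 = 4.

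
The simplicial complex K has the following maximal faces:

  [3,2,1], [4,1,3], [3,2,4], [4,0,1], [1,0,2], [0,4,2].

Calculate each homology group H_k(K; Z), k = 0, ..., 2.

H_0 ≅ Z,  H_1 = 0,  H_2 ≅ Z.

Fix the vertex order 0 < 1 < 2 < 3 < 4 and write every simplex with vertices in increasing order. Then dim K = 2 and the simplices of K are:

  0-simplices (5): [0], [1], [2], [3], [4]
  1-simplices (9): [0,1], [0,2], [0,4], [1,2], [1,3], [1,4], [2,3], [2,4], [3,4]
  2-simplices (6): [0,1,2], [0,1,4], [0,2,4], [1,2,3], [1,3,4], [2,3,4]

Hence C_0 ≅ Z^5, C_1 ≅ Z^9, C_2 ≅ Z^6.

∂_1: C_1 → C_0 maps an edge to its endpoints' difference, ∂[p,q] = q − p.
This gives a 5×9 integer matrix of rank 4; reducing to Smith normal form yields diagonal entries (1,1,1,1).

∂_2: C_2 → C_1 sends each 2-simplex [p,q,r] to [q,r] − [p,r] + [p,q]. For instance
  ∂[1,2,3] = [2,3] − [1,3] + [1,2],
  ∂[1,3,4] = [3,4] − [1,4] + [1,3].
The resulting 9×6 matrix has rank 5, and its Smith normal form has invariant factors (1,1,1,1,1).

Reading off H_k = ker ∂_k / im ∂_{k+1}:

  H_0: rank C_0 − rank ∂_1 = 5 − 4 = 1, and the invariant factors of ∂_1 are all 1, so H_0 ≅ Z.
  H_1: rank ker ∂_1 − rank ∂_2 = (9 − 4) − 5 = 0, and the invariant factors of ∂_2 are all 1, so H_1 ≅ 0.
  H_2: rank ker ∂_2 − rank ∂_3 = (6 − 5) − 0 = 1, and there is no ∂_3, so H_2 ≅ Z.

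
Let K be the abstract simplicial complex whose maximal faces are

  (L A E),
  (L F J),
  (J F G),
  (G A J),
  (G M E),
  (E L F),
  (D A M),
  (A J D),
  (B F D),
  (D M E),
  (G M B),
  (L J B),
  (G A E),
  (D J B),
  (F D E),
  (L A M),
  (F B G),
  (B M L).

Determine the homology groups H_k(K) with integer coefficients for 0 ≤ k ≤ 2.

K has 9 vertices, 27 edges, 18 triangles.
rank ∂_0 = 0, rank ∂_1 = 8 ⇒ b_0 = 9 − 0 − 8 = 1; all invariant factors of ∂_1 are 1 so no torsion. So H_0 ≅ Z.
rank ∂_1 = 8, rank ∂_2 = 18 ⇒ b_1 = 27 − 8 − 18 = 1; ∂_2 has invariant factor(s) [2] giving torsion. So H_1 ≅ Z ⊕ Z/2.
rank ∂_2 = 18, rank ∂_3 = 0 ⇒ b_2 = 18 − 18 − 0 = 0. So H_2 ≅ 0.

H_0 ≅ Z,  H_1 ≅ Z ⊕ Z/2,  H_2 = 0.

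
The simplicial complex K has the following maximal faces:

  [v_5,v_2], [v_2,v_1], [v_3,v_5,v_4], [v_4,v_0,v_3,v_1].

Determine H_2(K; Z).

H_2 = 0.

Take the total order v_0 < v_1 < v_2 < v_3 < v_4 < v_5 on the vertex set. Then K (dimension 3) consists of the simplices:

  0-simplices (6): [v_0], [v_1], [v_2], [v_3], [v_4], [v_5]
  1-simplices (10): [v_0,v_1], [v_0,v_3], [v_0,v_4], [v_1,v_2], [v_1,v_3], [v_1,v_4], [v_2,v_5], [v_3,v_4], [v_3,v_5], [v_4,v_5]
  2-simplices (5): [v_0,v_1,v_3], [v_0,v_1,v_4], [v_0,v_3,v_4], [v_1,v_3,v_4], [v_3,v_4,v_5]
  3-simplices (1): [v_0,v_1,v_3,v_4]

Hence C_0 ≅ Z^6, C_1 ≅ Z^10, C_2 ≅ Z^5, C_3 ≅ Z^1.

∂_1: C_1 → C_0 is given by ∂[p,q] = [q] − [p].
This gives a 6×10 integer matrix of rank 5; reducing to Smith normal form yields diagonal entries (1,1,1,1,1).

The boundary map ∂_2: C_2 → C_1 sends each 2-simplex [p,q,r] to [q,r] − [p,r] + [p,q]. For instance
  ∂[v_0,v_3,v_4] = [v_3,v_4] − [v_0,v_4] + [v_0,v_3],
  ∂[v_3,v_4,v_5] = [v_4,v_5] − [v_3,v_5] + [v_3,v_4].
As a 10×5 matrix over Z this has rank 4, with invariant factors (1,1,1,1).

∂_3: C_3 → C_2 sends each 3-simplex σ to the alternating sum Σ_i (−1)^i (σ with its i-th vertex removed). For instance
  ∂[v_0,v_1,v_3,v_4] = [v_1,v_3,v_4] − [v_0,v_3,v_4] + [v_0,v_1,v_4] − [v_0,v_1,v_3].
As a 5×1 matrix over Z this has rank 1, with invariant factors (1).

Now H_k = ker ∂_k / im ∂_{k+1}, so:

  H_2: rank ker ∂_2 − rank ∂_3 = (5 − 4) − 1 = 0, and the invariant factors of ∂_3 are all 1, so H_2 ≅ 0.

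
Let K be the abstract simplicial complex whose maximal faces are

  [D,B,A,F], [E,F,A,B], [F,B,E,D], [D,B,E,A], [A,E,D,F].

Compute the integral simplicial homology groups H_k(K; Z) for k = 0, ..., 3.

H_0 ≅ Z,  H_1 = 0,  H_2 = 0,  H_3 ≅ Z.

Take the total order A < B < D < E < F on the vertex set. Then K (dimension 3) consists of the simplices:

  0-simplices (5): A, B, D, E, F
  1-simplices (10): AB, AD, AE, AF, BD, BE, BF, DE, DF, EF
  2-simplices (10): ABD, ABE, ABF, ADE, ADF, AEF, BDE, BDF, BEF, DEF
  3-simplices (5): ABDE, ABDF, ABEF, ADEF, BDEF

so the chain groups are C_0 ≅ Z^5, C_1 ≅ Z^10, C_2 ≅ Z^10, C_3 ≅ Z^5.

∂_1: C_1 → C_0 is given by ∂[p,q] = [q] − [p].
This gives a 5×10 integer matrix of rank 4; reducing to Smith normal form yields diagonal entries (1,1,1,1).

∂_2: C_2 → C_1 acts by ∂[p,q,r] = [q,r] − [p,r] + [p,q]. For instance
  ∂DEF = EF − DF + DE,
  ∂BDF = DF − BF + BD.
The 10×10 boundary matrix has rank 6 and Smith normal form diag(1,1,1,1,1,1).

The boundary map ∂_3: C_3 → C_2 sends each 3-simplex σ to the alternating sum Σ_i (−1)^i (σ with its i-th vertex removed). For instance
  ∂ABDF = BDF − ADF + ABF − ABD,
  ∂ABEF = BEF − AEF + ABF − ABE.
The resulting 10×5 matrix has rank 4, and its Smith normal form has invariant factors (1,1,1,1).

Now H_k = ker ∂_k / im ∂_{k+1}, so:

  H_0: rank C_0 − rank ∂_1 = 5 − 4 = 1, and the invariant factors of ∂_1 are all 1, so H_0 ≅ Z.
  H_1: rank ker ∂_1 − rank ∂_2 = (10 − 4) − 6 = 0, and the invariant factors of ∂_2 are all 1, so H_1 ≅ 0.
  H_2: rank ker ∂_2 − rank ∂_3 = (10 − 6) − 4 = 0, and the invariant factors of ∂_3 are all 1, so H_2 ≅ 0.
  H_3: rank ker ∂_3 − rank ∂_4 = (5 − 4) − 0 = 1, and there is no ∂_4, so H_3 ≅ Z.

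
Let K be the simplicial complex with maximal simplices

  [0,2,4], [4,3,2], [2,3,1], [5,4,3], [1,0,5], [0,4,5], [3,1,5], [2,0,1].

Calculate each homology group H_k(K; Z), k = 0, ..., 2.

H_0 = Z,  H_1 = 0,  H_2 = Z.

We work with the vertex ordering 0 < 1 < 2 < 3 < 4 < 5. The simplices of K, each written with vertices in increasing order, are:

  0-simplices (6): [0], [1], [2], [3], [4], [5]
  1-simplices (12): [0,1], [0,2], [0,4], [0,5], [1,2], [1,3], [1,5], [2,3], [2,4], [3,4], [3,5], [4,5]
  2-simplices (8): [0,1,2], [0,1,5], [0,2,4], [0,4,5], [1,2,3], [1,3,5], [2,3,4], [3,4,5]

so the chain groups are C_0 ≅ Z^6, C_1 ≅ Z^12, C_2 ≅ Z^8.

Boundary ∂_1: C_1 → C_0 maps an edge to its endpoints' difference, ∂[p,q] = q − p. For instance
  ∂[0,1] = [1] − [0].
The resulting 6×12 matrix has rank 5, and its Smith normal form has invariant factors (1,1,1,1,1).

∂_2: C_2 → C_1 sends each 2-simplex [p,q,r] to [q,r] − [p,r] + [p,q]. For instance
  ∂[0,4,5] = [4,5] − [0,5] + [0,4],
  ∂[1,2,3] = [2,3] − [1,3] + [1,2].
The resulting 12×8 matrix has rank 7, and its Smith normal form has invariant factors (1,1,1,1,1,1,1).

Reading off H_k = ker ∂_k / im ∂_{k+1}:

  H_0: rank C_0 − rank ∂_1 = 6 − 5 = 1, and the invariant factors of ∂_1 are all 1, so H_0 = Z.
  H_1: rank ker ∂_1 − rank ∂_2 = (12 − 5) − 7 = 0, and the invariant factors of ∂_2 are all 1, so H_1 = 0.
  H_2: rank ker ∂_2 − rank ∂_3 = (8 − 7) − 0 = 1, and there is no ∂_3, so H_2 = Z.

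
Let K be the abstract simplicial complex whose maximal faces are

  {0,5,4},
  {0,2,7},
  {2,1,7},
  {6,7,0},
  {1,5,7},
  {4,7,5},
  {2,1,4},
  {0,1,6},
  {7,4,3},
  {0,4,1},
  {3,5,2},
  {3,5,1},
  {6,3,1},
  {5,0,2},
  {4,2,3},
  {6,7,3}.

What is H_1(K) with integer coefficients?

H_1 ≅ Z^2.

We work with the vertex ordering 0 < 1 < 2 < 3 < 4 < 5 < 6 < 7. The simplices of K, each written with vertices in increasing order, are:

  0-simplices (8): [0], [1], [2], [3], [4], [5], [6], [7]
  1-simplices (24): (24 of them)
  2-simplices (16): [0,1,4], [0,1,6], [0,2,5], [0,2,7], [0,4,5], [0,6,7], [1,2,4], [1,2,7], [1,3,5], [1,3,6], [1,5,7], [2,3,4], [2,3,5], [3,4,7], [3,6,7], [4,5,7]

giving chain groups C_0 ≅ Z^8, C_1 ≅ Z^24, C_2 ≅ Z^16.

∂_1: C_1 → C_0 is given by ∂[p,q] = [q] − [p]. For instance
  ∂[1,2] = [2] − [1].
As a 8×24 matrix over Z this has rank 7, with invariant factors (1,1,1,1,1,1,1).

Boundary ∂_2: C_2 → C_1 maps a triangle to the signed sum of its edges. For instance
  ∂[1,5,7] = [5,7] − [1,7] + [1,5],
  ∂[1,3,6] = [3,6] − [1,6] + [1,3].
The 24×16 boundary matrix has rank 15 and Smith normal form diag(1,1,1,1,1,1,1,1,1,1,1,1,1,1,1).

Computing H_k = (kernel of ∂_k) / (image of ∂_{k+1}):

  H_1: rank ker ∂_1 − rank ∂_2 = (24 − 7) − 15 = 2, and the invariant factors of ∂_2 are all 1, so H_1 = Z^2.

(K is a triangulation of the torus T^2.)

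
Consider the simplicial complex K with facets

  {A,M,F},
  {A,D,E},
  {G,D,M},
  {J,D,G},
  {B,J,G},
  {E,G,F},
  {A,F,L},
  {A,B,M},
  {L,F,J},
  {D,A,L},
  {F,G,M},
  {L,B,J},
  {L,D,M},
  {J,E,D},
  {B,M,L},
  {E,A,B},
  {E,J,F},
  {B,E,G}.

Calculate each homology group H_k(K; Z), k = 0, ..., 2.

Order the vertices as A < B < D < E < F < G < J < L < M. Listing each simplex with vertices in this order, K has dimension 2 with simplices:

  0-simplices (9): A, B, D, E, F, G, J, L, M
  1-simplices (27): AB, AD, AE, AF, AL, AM, BE, BG, BJ, BL, BM, DE, DG, DJ, DL, DM, EF, EG, EJ, FG, FJ, FL, FM, GJ, GM, JL, LM
  2-simplices (18): ABE, ABM, ADE, ADL, AFL, AFM, BEG, BGJ, BJL, BLM, DEJ, DGJ, DGM, DLM, EFG, EFJ, FGM, FJL

so the chain groups are C_0 ≅ Z^9, C_1 ≅ Z^27, C_2 ≅ Z^18.

Boundary ∂_1: C_1 → C_0 is given by ∂[p,q] = [q] − [p]. For instance
  ∂BJ = J − B.
This gives a 9×27 integer matrix of rank 8; reducing to Smith normal form yields diagonal entries (1,1,1,1,1,1,1,1).

Boundary ∂_2: C_2 → C_1 acts by ∂[p,q,r] = [q,r] − [p,r] + [p,q]. For instance
  ∂ADE = DE − AE + AD,
  ∂BLM = LM − BM + BL.
The resulting 27×18 matrix has rank 18, and its Smith normal form has invariant factors (1,1,1,1,1,1,1,1,1,1,1,1,1,1,1,1,1,2).

From H_k ≅ ker(∂_k) / im(∂_{k+1}) we obtain:

  H_0: rank C_0 − rank ∂_1 = 9 − 8 = 1, and the invariant factors of ∂_1 are all 1, so H_0 = Z.
  H_1: rank ker ∂_1 − rank ∂_2 = (27 − 8) − 18 = 1, and ∂_2 has invariant factor 2 > 1, so H_1 = Z ⊕ Z_2.
  H_2: rank ker ∂_2 − rank ∂_3 = (18 − 18) − 0 = 0, and there is no ∂_3, so H_2 = 0.

H_0 ≅ Z,  H_1 ≅ Z ⊕ Z_2,  H_2 = 0.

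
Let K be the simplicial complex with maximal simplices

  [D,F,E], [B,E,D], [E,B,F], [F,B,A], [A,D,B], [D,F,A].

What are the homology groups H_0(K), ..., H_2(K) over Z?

Take the total order A < B < D < E < F on the vertex set. Then K (dimension 2) consists of the simplices:

  0-simplices (5): A, B, D, E, F
  1-simplices (9): AB, AD, AF, BD, BE, BF, DE, DF, EF
  2-simplices (6): ABD, ABF, ADF, BDE, BEF, DEF

Hence C_0 ≅ Z^5, C_1 ≅ Z^9, C_2 ≅ Z^6.

Boundary ∂_1: C_1 → C_0 maps an edge to its endpoints' difference, ∂[p,q] = q − p. For instance
  ∂BE = E − B.
This gives a 5×9 integer matrix of rank 4; reducing to Smith normal form yields diagonal entries (1,1,1,1).

The boundary map ∂_2: C_2 → C_1 acts by ∂[p,q,r] = [q,r] − [p,r] + [p,q]. For instance
  ∂ABD = BD − AD + AB,
  ∂ABF = BF − AF + AB.
This gives a 9×6 integer matrix of rank 5; reducing to Smith normal form yields diagonal entries (1,1,1,1,1).

Computing H_k = (kernel of ∂_k) / (image of ∂_{k+1}):

  H_0: rank C_0 − rank ∂_1 = 5 − 4 = 1, and the invariant factors of ∂_1 are all 1, so H_0 = Z.
  H_1: rank ker ∂_1 − rank ∂_2 = (9 − 4) − 5 = 0, and the invariant factors of ∂_2 are all 1, so H_1 = 0.
  H_2: rank ker ∂_2 − rank ∂_3 = (6 − 5) − 0 = 1, and there is no ∂_3, so H_2 = Z.

As a check, the Euler characteristic is 5 − 9 + 6 = 2, which agrees with 1 − 0 + 1 = 2.
(K is a triangulation of the 2-sphere S^2.)

H_0 = Z,  H_1 = 0,  H_2 = Z.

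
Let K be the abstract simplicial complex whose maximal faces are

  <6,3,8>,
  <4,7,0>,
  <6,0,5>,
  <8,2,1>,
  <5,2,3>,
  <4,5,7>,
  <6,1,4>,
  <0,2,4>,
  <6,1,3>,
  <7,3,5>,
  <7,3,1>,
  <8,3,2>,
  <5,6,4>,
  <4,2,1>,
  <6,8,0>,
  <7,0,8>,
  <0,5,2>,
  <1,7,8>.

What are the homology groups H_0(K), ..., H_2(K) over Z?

H_0 = Z,  H_1 = Z ⊕ Z/2,  H_2 = 0.

Order the vertices as 0 < 1 < 2 < 3 < 4 < 5 < 6 < 7 < 8. Listing each simplex with vertices in this order, K has dimension 2 with simplices:

  0-simplices (9): [0], [1], [2], [3], [4], [5], [6], [7], [8]
  1-simplices (27): (27 of them)
  2-simplices (18): [0,2,4], [0,2,5], [0,4,7], [0,5,6], [0,6,8], [0,7,8], [1,2,4], [1,2,8], [1,3,6], [1,3,7], [1,4,6], [1,7,8], [2,3,5], [2,3,8], [3,5,7], [3,6,8], [4,5,6], [4,5,7]

giving chain groups C_0 ≅ Z^9, C_1 ≅ Z^27, C_2 ≅ Z^18.

∂_1: C_1 → C_0 sends each edge [p,q] (with p < q) to q − p.
The 9×27 boundary matrix has rank 8 and Smith normal form diag(1,1,1,1,1,1,1,1).

The boundary map ∂_2: C_2 → C_1 maps a triangle to the signed sum of its edges. For instance
  ∂[1,2,8] = [2,8] − [1,8] + [1,2],
  ∂[0,7,8] = [7,8] − [0,8] + [0,7].
This gives a 27×18 integer matrix of rank 18; reducing to Smith normal form yields diagonal entries (1,1,1,1,1,1,1,1,1,1,1,1,1,1,1,1,1,2).

Now H_k = ker ∂_k / im ∂_{k+1}, so:

  H_0: rank C_0 − rank ∂_1 = 9 − 8 = 1, and the invariant factors of ∂_1 are all 1, so H_0 ≅ Z.
  H_1: rank ker ∂_1 − rank ∂_2 = (27 − 8) − 18 = 1, and ∂_2 has invariant factor 2 > 1, so H_1 ≅ Z ⊕ Z/2.
  H_2: rank ker ∂_2 − rank ∂_3 = (18 − 18) − 0 = 0, and there is no ∂_3, so H_2 ≅ 0.

As a check, the Euler characteristic is 9 − 27 + 18 = 0, which agrees with 1 − 1 + 0 = 0.
(K is a triangulation of the Klein bottle.)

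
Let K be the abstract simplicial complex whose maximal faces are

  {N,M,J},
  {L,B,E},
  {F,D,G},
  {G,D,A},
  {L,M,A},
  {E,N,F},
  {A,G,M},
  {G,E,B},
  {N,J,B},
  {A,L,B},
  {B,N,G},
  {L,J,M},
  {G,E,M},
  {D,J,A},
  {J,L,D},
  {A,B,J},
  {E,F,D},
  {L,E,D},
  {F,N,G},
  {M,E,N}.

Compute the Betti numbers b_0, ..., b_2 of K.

b_0 = 1, b_1 = 1, b_2 = 0.

Take the total order A < B < D < E < F < G < J < L < M < N on the vertex set. Then K (dimension 2) consists of the simplices:

  0-simplices (10): A, B, D, E, F, G, J, L, M, N
  1-simplices (30): AB, AD, AG, AJ, AL, AM, BE, BG, BJ, BL, BN, DE, DF, DG, DJ, DL, EF, EG, EL, EM, EN, FG, FN, GM, GN, JL, JM, JN, LM, MN
  2-simplices (20): ABJ, ABL, ADG, ADJ, AGM, ALM, BEG, BEL, BGN, BJN, DEF, DEL, DFG, DJL, EFN, EGM, EMN, FGN, JLM, JMN

giving chain groups C_0 ≅ Z^10, C_1 ≅ Z^30, C_2 ≅ Z^20.

Boundary ∂_1: C_1 → C_0 is given by ∂[p,q] = [q] − [p]. For instance
  ∂FN = N − F.
The resulting 10×30 matrix has rank 9, and its Smith normal form has invariant factors (1,1,1,1,1,1,1,1,1).

∂_2: C_2 → C_1 maps a triangle to the signed sum of its edges. For instance
  ∂EFN = FN − EN + EF,
  ∂JMN = MN − JN + JM.
As a 30×20 matrix over Z this has rank 20, with invariant factors (1,1,1,1,1,1,1,1,1,1,1,1,1,1,1,1,1,1,1,2).

From H_k ≅ ker(∂_k) / im(∂_{k+1}) we obtain:

  H_0: rank C_0 − rank ∂_1 = 10 − 9 = 1, and the invariant factors of ∂_1 are all 1, so H_0 ≅ Z.
  H_1: rank ker ∂_1 − rank ∂_2 = (30 − 9) − 20 = 1, and ∂_2 has invariant factor 2 > 1, so H_1 ≅ Z ⊕ Z/2Z.
  H_2: rank ker ∂_2 − rank ∂_3 = (20 − 20) − 0 = 0, and there is no ∂_3, so H_2 ≅ 0.

(K is a triangulation of the Klein bottle.)

Hence the Betti numbers are b_0 = 1, b_1 = 1, b_2 = 0.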